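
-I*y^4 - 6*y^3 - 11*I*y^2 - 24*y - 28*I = (y - 7*I)*(y - 2*I)*(y + 2*I)*(-I*y + 1)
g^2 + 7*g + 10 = (g + 2)*(g + 5)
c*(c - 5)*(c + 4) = c^3 - c^2 - 20*c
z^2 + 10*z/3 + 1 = (z + 1/3)*(z + 3)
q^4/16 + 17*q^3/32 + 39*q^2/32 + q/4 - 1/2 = (q/4 + 1)^2*(q - 1/2)*(q + 1)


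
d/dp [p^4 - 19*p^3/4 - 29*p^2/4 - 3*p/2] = 4*p^3 - 57*p^2/4 - 29*p/2 - 3/2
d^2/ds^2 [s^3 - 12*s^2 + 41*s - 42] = 6*s - 24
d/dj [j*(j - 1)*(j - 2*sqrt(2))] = 3*j^2 - 4*sqrt(2)*j - 2*j + 2*sqrt(2)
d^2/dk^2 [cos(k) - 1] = -cos(k)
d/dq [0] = 0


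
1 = 1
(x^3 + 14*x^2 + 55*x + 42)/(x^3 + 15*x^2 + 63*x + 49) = (x + 6)/(x + 7)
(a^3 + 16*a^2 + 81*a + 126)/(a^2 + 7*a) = a + 9 + 18/a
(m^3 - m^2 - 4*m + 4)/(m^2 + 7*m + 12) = (m^3 - m^2 - 4*m + 4)/(m^2 + 7*m + 12)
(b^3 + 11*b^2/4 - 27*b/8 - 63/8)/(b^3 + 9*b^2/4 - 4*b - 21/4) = (b + 3/2)/(b + 1)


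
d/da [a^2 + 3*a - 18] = 2*a + 3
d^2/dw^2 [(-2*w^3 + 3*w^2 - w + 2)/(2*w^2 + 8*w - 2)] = (-47*w^3 + 39*w^2 + 15*w + 33)/(w^6 + 12*w^5 + 45*w^4 + 40*w^3 - 45*w^2 + 12*w - 1)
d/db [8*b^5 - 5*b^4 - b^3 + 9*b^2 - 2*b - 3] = 40*b^4 - 20*b^3 - 3*b^2 + 18*b - 2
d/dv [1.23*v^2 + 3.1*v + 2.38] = 2.46*v + 3.1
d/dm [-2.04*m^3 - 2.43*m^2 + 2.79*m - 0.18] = -6.12*m^2 - 4.86*m + 2.79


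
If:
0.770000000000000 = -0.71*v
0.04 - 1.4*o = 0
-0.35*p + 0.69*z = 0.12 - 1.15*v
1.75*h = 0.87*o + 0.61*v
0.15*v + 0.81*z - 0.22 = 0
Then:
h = -0.36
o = 0.03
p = -2.97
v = -1.08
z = 0.47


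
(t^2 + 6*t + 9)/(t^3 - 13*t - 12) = (t + 3)/(t^2 - 3*t - 4)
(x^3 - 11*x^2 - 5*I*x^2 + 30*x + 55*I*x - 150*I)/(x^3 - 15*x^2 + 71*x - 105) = (x^2 - x*(6 + 5*I) + 30*I)/(x^2 - 10*x + 21)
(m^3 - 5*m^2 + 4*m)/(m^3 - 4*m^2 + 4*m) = (m^2 - 5*m + 4)/(m^2 - 4*m + 4)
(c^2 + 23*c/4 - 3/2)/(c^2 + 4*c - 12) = (c - 1/4)/(c - 2)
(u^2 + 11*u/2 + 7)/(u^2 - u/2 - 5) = (2*u + 7)/(2*u - 5)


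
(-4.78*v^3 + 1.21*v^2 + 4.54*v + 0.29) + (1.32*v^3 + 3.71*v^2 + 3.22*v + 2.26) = -3.46*v^3 + 4.92*v^2 + 7.76*v + 2.55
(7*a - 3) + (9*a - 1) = 16*a - 4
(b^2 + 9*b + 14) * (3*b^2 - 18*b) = 3*b^4 + 9*b^3 - 120*b^2 - 252*b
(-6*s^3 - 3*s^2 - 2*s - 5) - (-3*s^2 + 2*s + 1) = -6*s^3 - 4*s - 6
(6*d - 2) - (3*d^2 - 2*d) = -3*d^2 + 8*d - 2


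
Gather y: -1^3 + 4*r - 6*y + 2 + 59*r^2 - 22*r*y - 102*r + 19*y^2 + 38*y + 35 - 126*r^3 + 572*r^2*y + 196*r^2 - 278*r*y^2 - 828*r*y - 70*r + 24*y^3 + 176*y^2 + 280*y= -126*r^3 + 255*r^2 - 168*r + 24*y^3 + y^2*(195 - 278*r) + y*(572*r^2 - 850*r + 312) + 36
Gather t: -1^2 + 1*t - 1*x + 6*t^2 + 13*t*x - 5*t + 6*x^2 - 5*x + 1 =6*t^2 + t*(13*x - 4) + 6*x^2 - 6*x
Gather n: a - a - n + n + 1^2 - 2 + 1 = 0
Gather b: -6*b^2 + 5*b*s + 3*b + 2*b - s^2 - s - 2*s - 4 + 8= -6*b^2 + b*(5*s + 5) - s^2 - 3*s + 4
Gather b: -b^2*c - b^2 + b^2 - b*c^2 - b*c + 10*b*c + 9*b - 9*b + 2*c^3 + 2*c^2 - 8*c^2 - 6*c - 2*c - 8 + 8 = -b^2*c + b*(-c^2 + 9*c) + 2*c^3 - 6*c^2 - 8*c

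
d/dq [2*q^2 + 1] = 4*q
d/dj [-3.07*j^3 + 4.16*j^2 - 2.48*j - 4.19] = -9.21*j^2 + 8.32*j - 2.48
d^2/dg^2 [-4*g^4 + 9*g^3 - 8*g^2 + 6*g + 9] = -48*g^2 + 54*g - 16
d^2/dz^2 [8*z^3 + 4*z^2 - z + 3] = 48*z + 8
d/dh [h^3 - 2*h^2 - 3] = h*(3*h - 4)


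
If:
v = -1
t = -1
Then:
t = -1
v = -1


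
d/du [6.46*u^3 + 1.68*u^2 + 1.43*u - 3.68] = 19.38*u^2 + 3.36*u + 1.43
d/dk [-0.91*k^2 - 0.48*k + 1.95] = -1.82*k - 0.48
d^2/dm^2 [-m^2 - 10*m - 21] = -2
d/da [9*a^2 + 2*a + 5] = 18*a + 2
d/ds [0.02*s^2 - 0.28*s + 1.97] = 0.04*s - 0.28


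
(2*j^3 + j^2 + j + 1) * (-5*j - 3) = -10*j^4 - 11*j^3 - 8*j^2 - 8*j - 3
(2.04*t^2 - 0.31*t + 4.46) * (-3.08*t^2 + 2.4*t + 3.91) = -6.2832*t^4 + 5.8508*t^3 - 6.5044*t^2 + 9.4919*t + 17.4386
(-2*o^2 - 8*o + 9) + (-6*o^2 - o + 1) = -8*o^2 - 9*o + 10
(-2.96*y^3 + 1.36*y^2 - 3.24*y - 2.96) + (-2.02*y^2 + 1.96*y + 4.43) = -2.96*y^3 - 0.66*y^2 - 1.28*y + 1.47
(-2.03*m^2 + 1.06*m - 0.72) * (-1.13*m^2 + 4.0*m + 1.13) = 2.2939*m^4 - 9.3178*m^3 + 2.7597*m^2 - 1.6822*m - 0.8136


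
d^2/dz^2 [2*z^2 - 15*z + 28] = 4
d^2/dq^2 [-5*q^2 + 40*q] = -10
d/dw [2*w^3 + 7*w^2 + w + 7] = 6*w^2 + 14*w + 1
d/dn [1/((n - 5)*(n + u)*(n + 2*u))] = (-(n - 5)*(n + u) - (n - 5)*(n + 2*u) - (n + u)*(n + 2*u))/((n - 5)^2*(n + u)^2*(n + 2*u)^2)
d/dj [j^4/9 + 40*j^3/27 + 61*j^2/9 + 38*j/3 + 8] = 4*j^3/9 + 40*j^2/9 + 122*j/9 + 38/3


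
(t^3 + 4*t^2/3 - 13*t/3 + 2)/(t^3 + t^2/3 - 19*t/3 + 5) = (3*t - 2)/(3*t - 5)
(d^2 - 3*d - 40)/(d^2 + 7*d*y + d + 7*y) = (d^2 - 3*d - 40)/(d^2 + 7*d*y + d + 7*y)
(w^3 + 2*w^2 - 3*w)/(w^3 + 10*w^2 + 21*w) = (w - 1)/(w + 7)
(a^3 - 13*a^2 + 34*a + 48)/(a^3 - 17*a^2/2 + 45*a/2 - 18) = 2*(a^3 - 13*a^2 + 34*a + 48)/(2*a^3 - 17*a^2 + 45*a - 36)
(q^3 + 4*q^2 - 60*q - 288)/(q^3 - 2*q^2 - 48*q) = (q + 6)/q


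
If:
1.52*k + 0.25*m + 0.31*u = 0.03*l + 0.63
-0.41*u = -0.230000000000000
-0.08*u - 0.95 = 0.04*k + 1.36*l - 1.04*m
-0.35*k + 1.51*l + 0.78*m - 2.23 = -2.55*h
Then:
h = 1.35184164510147 - 0.78179970499126*m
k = 0.285460424223271 - 0.149294140398376*m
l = 0.769096886482305*m - 0.739923871874573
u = 0.56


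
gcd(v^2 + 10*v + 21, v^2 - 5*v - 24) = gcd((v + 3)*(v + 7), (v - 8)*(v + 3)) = v + 3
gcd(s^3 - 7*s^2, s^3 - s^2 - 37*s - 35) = s - 7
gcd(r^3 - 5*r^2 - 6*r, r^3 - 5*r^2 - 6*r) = r^3 - 5*r^2 - 6*r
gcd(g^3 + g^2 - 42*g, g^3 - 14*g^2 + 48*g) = g^2 - 6*g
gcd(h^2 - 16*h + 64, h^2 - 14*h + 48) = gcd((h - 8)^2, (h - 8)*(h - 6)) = h - 8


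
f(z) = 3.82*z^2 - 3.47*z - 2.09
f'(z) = 7.64*z - 3.47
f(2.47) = 12.64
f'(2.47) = 15.40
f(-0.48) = 0.46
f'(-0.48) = -7.14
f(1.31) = -0.08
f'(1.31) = 6.54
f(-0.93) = 4.44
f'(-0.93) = -10.58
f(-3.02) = 43.23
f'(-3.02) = -26.54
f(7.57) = 190.55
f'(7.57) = 54.36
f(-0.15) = -1.48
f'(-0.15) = -4.62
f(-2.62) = 33.22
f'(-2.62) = -23.49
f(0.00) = -2.09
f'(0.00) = -3.47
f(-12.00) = 589.63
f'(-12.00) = -95.15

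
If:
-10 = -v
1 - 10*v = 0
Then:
No Solution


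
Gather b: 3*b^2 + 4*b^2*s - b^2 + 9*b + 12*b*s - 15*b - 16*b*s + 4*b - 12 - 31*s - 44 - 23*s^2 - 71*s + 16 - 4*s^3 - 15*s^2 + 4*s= b^2*(4*s + 2) + b*(-4*s - 2) - 4*s^3 - 38*s^2 - 98*s - 40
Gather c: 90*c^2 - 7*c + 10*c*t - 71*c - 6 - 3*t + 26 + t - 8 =90*c^2 + c*(10*t - 78) - 2*t + 12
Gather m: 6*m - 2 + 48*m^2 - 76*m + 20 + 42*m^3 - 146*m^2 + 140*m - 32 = 42*m^3 - 98*m^2 + 70*m - 14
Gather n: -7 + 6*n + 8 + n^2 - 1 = n^2 + 6*n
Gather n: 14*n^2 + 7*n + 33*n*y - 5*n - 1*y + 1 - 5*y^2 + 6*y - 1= 14*n^2 + n*(33*y + 2) - 5*y^2 + 5*y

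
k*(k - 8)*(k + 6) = k^3 - 2*k^2 - 48*k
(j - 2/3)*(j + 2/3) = j^2 - 4/9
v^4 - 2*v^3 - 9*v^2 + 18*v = v*(v - 3)*(v - 2)*(v + 3)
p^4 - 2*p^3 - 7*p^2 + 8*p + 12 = (p - 3)*(p - 2)*(p + 1)*(p + 2)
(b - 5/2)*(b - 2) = b^2 - 9*b/2 + 5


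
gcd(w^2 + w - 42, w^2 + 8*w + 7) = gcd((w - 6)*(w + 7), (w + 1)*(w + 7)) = w + 7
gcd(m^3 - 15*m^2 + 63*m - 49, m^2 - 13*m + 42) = m - 7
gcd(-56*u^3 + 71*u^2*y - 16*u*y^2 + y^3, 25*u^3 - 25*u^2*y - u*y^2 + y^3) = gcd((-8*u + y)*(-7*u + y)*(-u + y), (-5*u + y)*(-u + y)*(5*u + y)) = -u + y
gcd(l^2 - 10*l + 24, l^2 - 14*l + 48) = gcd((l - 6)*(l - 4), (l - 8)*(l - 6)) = l - 6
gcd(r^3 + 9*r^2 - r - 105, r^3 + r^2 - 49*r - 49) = r + 7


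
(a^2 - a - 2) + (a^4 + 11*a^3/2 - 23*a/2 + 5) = a^4 + 11*a^3/2 + a^2 - 25*a/2 + 3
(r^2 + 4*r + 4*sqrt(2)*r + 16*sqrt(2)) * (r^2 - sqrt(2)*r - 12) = r^4 + 4*r^3 + 3*sqrt(2)*r^3 - 20*r^2 + 12*sqrt(2)*r^2 - 80*r - 48*sqrt(2)*r - 192*sqrt(2)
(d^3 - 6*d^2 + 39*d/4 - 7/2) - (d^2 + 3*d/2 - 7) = d^3 - 7*d^2 + 33*d/4 + 7/2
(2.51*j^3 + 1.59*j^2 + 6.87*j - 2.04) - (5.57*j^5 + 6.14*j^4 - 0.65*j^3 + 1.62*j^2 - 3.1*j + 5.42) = -5.57*j^5 - 6.14*j^4 + 3.16*j^3 - 0.03*j^2 + 9.97*j - 7.46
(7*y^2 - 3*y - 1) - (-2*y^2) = 9*y^2 - 3*y - 1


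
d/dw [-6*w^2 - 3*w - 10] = -12*w - 3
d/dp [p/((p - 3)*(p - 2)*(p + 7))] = 2*(-p^3 - p^2 + 21)/(p^6 + 4*p^5 - 54*p^4 - 32*p^3 + 1009*p^2 - 2436*p + 1764)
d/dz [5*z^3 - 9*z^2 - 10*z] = 15*z^2 - 18*z - 10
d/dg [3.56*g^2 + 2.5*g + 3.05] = 7.12*g + 2.5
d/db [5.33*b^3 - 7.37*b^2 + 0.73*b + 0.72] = 15.99*b^2 - 14.74*b + 0.73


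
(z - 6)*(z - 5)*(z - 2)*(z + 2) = z^4 - 11*z^3 + 26*z^2 + 44*z - 120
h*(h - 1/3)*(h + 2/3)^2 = h^4 + h^3 - 4*h/27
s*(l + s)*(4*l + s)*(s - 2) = 4*l^2*s^2 - 8*l^2*s + 5*l*s^3 - 10*l*s^2 + s^4 - 2*s^3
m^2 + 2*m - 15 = (m - 3)*(m + 5)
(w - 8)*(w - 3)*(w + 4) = w^3 - 7*w^2 - 20*w + 96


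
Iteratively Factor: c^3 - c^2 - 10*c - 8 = (c - 4)*(c^2 + 3*c + 2) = (c - 4)*(c + 2)*(c + 1)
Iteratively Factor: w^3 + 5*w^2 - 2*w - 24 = (w + 3)*(w^2 + 2*w - 8) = (w + 3)*(w + 4)*(w - 2)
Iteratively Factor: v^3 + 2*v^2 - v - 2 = (v + 1)*(v^2 + v - 2) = (v + 1)*(v + 2)*(v - 1)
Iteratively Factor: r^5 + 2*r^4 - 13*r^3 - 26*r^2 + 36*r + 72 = (r - 3)*(r^4 + 5*r^3 + 2*r^2 - 20*r - 24) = (r - 3)*(r - 2)*(r^3 + 7*r^2 + 16*r + 12) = (r - 3)*(r - 2)*(r + 2)*(r^2 + 5*r + 6) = (r - 3)*(r - 2)*(r + 2)*(r + 3)*(r + 2)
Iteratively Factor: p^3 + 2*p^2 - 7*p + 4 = (p + 4)*(p^2 - 2*p + 1) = (p - 1)*(p + 4)*(p - 1)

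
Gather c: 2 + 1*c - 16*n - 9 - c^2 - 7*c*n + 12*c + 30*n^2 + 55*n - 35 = -c^2 + c*(13 - 7*n) + 30*n^2 + 39*n - 42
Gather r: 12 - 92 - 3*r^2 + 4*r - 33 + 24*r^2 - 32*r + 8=21*r^2 - 28*r - 105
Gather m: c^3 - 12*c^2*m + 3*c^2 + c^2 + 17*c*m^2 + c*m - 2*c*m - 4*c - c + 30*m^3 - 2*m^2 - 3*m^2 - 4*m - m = c^3 + 4*c^2 - 5*c + 30*m^3 + m^2*(17*c - 5) + m*(-12*c^2 - c - 5)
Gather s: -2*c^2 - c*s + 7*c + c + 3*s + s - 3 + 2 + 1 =-2*c^2 + 8*c + s*(4 - c)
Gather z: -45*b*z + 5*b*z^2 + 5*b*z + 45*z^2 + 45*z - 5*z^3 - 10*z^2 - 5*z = -5*z^3 + z^2*(5*b + 35) + z*(40 - 40*b)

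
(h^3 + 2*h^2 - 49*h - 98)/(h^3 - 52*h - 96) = (h^2 - 49)/(h^2 - 2*h - 48)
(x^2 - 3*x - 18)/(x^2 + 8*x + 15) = (x - 6)/(x + 5)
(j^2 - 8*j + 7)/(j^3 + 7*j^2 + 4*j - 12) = (j - 7)/(j^2 + 8*j + 12)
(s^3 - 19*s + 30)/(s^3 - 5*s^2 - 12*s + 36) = (s^2 + 2*s - 15)/(s^2 - 3*s - 18)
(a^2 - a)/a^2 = (a - 1)/a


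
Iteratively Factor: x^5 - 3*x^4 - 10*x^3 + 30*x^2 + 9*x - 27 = (x - 3)*(x^4 - 10*x^2 + 9) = (x - 3)*(x + 3)*(x^3 - 3*x^2 - x + 3) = (x - 3)^2*(x + 3)*(x^2 - 1) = (x - 3)^2*(x - 1)*(x + 3)*(x + 1)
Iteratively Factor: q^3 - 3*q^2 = (q - 3)*(q^2) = q*(q - 3)*(q)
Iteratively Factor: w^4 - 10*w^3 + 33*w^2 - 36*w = (w - 3)*(w^3 - 7*w^2 + 12*w) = (w - 4)*(w - 3)*(w^2 - 3*w) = w*(w - 4)*(w - 3)*(w - 3)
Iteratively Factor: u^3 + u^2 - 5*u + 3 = (u - 1)*(u^2 + 2*u - 3) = (u - 1)*(u + 3)*(u - 1)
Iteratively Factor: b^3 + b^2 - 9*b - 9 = (b + 1)*(b^2 - 9) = (b + 1)*(b + 3)*(b - 3)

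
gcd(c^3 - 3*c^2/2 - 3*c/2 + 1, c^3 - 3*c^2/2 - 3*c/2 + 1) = c^3 - 3*c^2/2 - 3*c/2 + 1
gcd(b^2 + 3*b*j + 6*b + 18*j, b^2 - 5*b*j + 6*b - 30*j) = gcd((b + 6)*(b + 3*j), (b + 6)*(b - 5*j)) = b + 6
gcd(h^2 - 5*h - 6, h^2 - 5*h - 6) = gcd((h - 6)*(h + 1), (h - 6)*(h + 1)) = h^2 - 5*h - 6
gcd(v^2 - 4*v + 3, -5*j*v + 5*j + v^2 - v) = v - 1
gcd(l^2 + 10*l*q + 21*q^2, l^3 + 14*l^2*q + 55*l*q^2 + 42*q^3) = l + 7*q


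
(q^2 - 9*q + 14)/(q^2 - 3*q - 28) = (q - 2)/(q + 4)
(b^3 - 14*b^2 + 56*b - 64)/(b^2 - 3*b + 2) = (b^2 - 12*b + 32)/(b - 1)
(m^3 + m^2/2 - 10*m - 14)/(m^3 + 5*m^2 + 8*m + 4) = (m - 7/2)/(m + 1)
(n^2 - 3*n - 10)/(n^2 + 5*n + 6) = (n - 5)/(n + 3)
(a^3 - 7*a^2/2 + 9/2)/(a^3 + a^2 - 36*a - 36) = (2*a^2 - 9*a + 9)/(2*(a^2 - 36))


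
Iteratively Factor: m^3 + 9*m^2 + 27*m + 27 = (m + 3)*(m^2 + 6*m + 9) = (m + 3)^2*(m + 3)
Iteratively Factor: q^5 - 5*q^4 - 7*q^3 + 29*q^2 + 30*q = (q + 1)*(q^4 - 6*q^3 - q^2 + 30*q) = (q - 5)*(q + 1)*(q^3 - q^2 - 6*q) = (q - 5)*(q - 3)*(q + 1)*(q^2 + 2*q) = (q - 5)*(q - 3)*(q + 1)*(q + 2)*(q)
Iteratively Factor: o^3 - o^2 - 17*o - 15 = (o + 3)*(o^2 - 4*o - 5) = (o + 1)*(o + 3)*(o - 5)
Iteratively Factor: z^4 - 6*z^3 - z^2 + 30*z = (z - 3)*(z^3 - 3*z^2 - 10*z) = (z - 3)*(z + 2)*(z^2 - 5*z) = z*(z - 3)*(z + 2)*(z - 5)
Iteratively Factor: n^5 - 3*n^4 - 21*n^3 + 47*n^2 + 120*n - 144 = (n - 4)*(n^4 + n^3 - 17*n^2 - 21*n + 36) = (n - 4)^2*(n^3 + 5*n^2 + 3*n - 9) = (n - 4)^2*(n + 3)*(n^2 + 2*n - 3) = (n - 4)^2*(n - 1)*(n + 3)*(n + 3)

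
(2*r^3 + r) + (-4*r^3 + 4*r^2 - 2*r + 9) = -2*r^3 + 4*r^2 - r + 9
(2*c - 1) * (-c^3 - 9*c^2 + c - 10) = -2*c^4 - 17*c^3 + 11*c^2 - 21*c + 10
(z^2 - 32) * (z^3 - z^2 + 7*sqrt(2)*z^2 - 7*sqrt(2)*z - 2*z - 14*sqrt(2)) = z^5 - z^4 + 7*sqrt(2)*z^4 - 34*z^3 - 7*sqrt(2)*z^3 - 238*sqrt(2)*z^2 + 32*z^2 + 64*z + 224*sqrt(2)*z + 448*sqrt(2)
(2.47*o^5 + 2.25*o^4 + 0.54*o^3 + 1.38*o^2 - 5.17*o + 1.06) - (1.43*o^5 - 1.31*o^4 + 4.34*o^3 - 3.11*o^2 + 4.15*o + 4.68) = 1.04*o^5 + 3.56*o^4 - 3.8*o^3 + 4.49*o^2 - 9.32*o - 3.62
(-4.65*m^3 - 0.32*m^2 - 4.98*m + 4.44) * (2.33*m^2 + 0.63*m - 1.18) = -10.8345*m^5 - 3.6751*m^4 - 6.318*m^3 + 7.5854*m^2 + 8.6736*m - 5.2392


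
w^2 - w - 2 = (w - 2)*(w + 1)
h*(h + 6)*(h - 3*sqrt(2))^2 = h^4 - 6*sqrt(2)*h^3 + 6*h^3 - 36*sqrt(2)*h^2 + 18*h^2 + 108*h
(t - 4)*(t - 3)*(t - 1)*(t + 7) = t^4 - t^3 - 37*t^2 + 121*t - 84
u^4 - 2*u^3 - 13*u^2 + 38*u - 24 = (u - 3)*(u - 2)*(u - 1)*(u + 4)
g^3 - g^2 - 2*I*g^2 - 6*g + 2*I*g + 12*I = (g - 3)*(g + 2)*(g - 2*I)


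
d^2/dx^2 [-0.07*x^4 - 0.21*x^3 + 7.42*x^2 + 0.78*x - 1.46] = -0.84*x^2 - 1.26*x + 14.84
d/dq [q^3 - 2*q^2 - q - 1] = 3*q^2 - 4*q - 1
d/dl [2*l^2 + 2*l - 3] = 4*l + 2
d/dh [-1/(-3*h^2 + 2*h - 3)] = 2*(1 - 3*h)/(3*h^2 - 2*h + 3)^2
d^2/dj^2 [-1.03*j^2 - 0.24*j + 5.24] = -2.06000000000000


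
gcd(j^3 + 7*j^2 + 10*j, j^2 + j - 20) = j + 5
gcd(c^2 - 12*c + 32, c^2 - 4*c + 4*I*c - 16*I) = c - 4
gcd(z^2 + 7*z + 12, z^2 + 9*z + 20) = z + 4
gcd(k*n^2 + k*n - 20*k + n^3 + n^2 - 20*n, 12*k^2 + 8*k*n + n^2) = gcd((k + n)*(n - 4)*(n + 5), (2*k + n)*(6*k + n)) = 1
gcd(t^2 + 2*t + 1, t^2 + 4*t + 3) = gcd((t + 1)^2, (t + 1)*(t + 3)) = t + 1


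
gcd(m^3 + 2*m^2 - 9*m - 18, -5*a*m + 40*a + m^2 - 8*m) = 1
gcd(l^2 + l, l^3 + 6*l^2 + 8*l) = l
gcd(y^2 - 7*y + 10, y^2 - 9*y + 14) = y - 2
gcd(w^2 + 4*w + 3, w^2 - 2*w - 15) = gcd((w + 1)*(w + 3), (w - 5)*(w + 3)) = w + 3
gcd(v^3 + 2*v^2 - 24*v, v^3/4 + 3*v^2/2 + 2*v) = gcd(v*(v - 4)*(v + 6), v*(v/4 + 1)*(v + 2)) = v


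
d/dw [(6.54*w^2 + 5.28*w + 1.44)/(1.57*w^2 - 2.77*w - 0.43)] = (-26.4054*w^2 - 10.146*w + 1.7184)/(2.4649*w^4 - 8.6978*w^3 + 6.3227*w^2 + 2.3822*w + 0.1849)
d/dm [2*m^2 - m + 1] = 4*m - 1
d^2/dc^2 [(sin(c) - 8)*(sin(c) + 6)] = 2*sin(c) + 2*cos(2*c)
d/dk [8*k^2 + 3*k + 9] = 16*k + 3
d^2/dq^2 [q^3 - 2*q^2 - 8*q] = 6*q - 4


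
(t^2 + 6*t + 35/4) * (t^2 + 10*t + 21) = t^4 + 16*t^3 + 359*t^2/4 + 427*t/2 + 735/4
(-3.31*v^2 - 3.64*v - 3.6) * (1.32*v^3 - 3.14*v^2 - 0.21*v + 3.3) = -4.3692*v^5 + 5.5886*v^4 + 7.3727*v^3 + 1.1454*v^2 - 11.256*v - 11.88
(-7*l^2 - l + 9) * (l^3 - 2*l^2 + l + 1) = -7*l^5 + 13*l^4 + 4*l^3 - 26*l^2 + 8*l + 9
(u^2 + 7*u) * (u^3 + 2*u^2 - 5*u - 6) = u^5 + 9*u^4 + 9*u^3 - 41*u^2 - 42*u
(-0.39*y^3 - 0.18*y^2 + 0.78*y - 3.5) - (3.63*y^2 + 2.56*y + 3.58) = -0.39*y^3 - 3.81*y^2 - 1.78*y - 7.08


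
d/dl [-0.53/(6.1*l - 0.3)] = 3.233/(6.1*l - 0.3)^2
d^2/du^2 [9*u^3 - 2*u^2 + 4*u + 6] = 54*u - 4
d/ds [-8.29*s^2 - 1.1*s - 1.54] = -16.58*s - 1.1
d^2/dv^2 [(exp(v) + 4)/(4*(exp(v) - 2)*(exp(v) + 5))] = (exp(4*v) + 13*exp(3*v) + 96*exp(2*v) + 226*exp(v) + 220)*exp(v)/(4*(exp(6*v) + 9*exp(5*v) - 3*exp(4*v) - 153*exp(3*v) + 30*exp(2*v) + 900*exp(v) - 1000))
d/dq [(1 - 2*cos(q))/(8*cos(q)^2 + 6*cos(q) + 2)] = (-8*cos(q)^2 + 8*cos(q) + 5)*sin(q)/(2*(-4*sin(q)^2 + 3*cos(q) + 5)^2)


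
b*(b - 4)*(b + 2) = b^3 - 2*b^2 - 8*b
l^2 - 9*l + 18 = (l - 6)*(l - 3)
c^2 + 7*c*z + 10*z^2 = (c + 2*z)*(c + 5*z)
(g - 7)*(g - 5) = g^2 - 12*g + 35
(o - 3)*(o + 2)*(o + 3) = o^3 + 2*o^2 - 9*o - 18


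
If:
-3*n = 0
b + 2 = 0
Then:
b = -2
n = 0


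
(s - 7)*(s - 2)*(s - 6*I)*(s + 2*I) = s^4 - 9*s^3 - 4*I*s^3 + 26*s^2 + 36*I*s^2 - 108*s - 56*I*s + 168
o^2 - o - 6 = (o - 3)*(o + 2)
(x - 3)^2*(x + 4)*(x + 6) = x^4 + 4*x^3 - 27*x^2 - 54*x + 216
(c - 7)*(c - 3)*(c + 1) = c^3 - 9*c^2 + 11*c + 21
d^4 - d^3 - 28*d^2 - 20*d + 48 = (d - 6)*(d - 1)*(d + 2)*(d + 4)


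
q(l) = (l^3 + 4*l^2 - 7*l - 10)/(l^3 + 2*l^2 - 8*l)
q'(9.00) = -0.02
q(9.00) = 1.20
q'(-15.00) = -0.01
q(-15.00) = 0.85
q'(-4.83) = -1.14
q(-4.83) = -0.16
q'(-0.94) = -1.49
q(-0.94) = -0.08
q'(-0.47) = -5.72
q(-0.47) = -1.45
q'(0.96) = -1.39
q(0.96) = 2.45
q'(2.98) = -0.16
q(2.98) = 1.53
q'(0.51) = -4.84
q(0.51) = 3.62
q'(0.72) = -2.44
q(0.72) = 2.90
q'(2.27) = -0.26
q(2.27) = 1.67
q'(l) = (-3*l^2 - 4*l + 8)*(l^3 + 4*l^2 - 7*l - 10)/(l^3 + 2*l^2 - 8*l)^2 + (3*l^2 + 8*l - 7)/(l^3 + 2*l^2 - 8*l) = 2*(-l^2 - 5*l - 10)/(l^2*(l^2 + 8*l + 16))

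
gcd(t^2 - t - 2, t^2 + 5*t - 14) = t - 2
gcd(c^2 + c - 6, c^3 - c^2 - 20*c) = 1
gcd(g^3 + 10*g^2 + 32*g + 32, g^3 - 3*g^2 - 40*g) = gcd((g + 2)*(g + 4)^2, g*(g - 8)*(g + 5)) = 1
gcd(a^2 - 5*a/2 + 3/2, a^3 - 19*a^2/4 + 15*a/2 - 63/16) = a - 3/2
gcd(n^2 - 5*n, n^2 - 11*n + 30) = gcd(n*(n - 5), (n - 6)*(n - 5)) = n - 5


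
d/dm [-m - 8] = -1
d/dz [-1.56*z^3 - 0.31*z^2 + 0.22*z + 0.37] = -4.68*z^2 - 0.62*z + 0.22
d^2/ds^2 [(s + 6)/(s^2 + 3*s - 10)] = 2*(-3*(s + 3)*(s^2 + 3*s - 10) + (s + 6)*(2*s + 3)^2)/(s^2 + 3*s - 10)^3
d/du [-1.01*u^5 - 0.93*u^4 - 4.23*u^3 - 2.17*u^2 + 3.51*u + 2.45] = -5.05*u^4 - 3.72*u^3 - 12.69*u^2 - 4.34*u + 3.51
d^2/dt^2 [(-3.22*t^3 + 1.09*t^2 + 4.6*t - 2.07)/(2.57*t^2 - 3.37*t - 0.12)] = (5.6843418860808e-14*t^4 + 4.52130999999993*t^3 - 87.82893*t^2 + 115.80201*t - 51.98343)/(16.974593*t^6 - 66.775539*t^5 + 85.183935*t^4 - 32.036905*t^3 - 3.97746*t^2 - 0.145584*t - 0.001728)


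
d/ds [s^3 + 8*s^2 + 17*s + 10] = 3*s^2 + 16*s + 17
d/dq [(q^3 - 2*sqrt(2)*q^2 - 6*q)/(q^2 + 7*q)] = (q^2 + 14*q - 14*sqrt(2) + 6)/(q^2 + 14*q + 49)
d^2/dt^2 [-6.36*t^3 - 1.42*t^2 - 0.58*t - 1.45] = -38.16*t - 2.84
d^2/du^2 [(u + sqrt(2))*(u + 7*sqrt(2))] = 2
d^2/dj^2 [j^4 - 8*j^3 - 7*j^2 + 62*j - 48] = 12*j^2 - 48*j - 14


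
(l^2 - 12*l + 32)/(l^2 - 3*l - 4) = (l - 8)/(l + 1)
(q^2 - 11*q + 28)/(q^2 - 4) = (q^2 - 11*q + 28)/(q^2 - 4)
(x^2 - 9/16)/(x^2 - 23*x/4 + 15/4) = (x + 3/4)/(x - 5)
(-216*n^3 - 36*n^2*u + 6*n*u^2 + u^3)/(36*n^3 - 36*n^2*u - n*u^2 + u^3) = (6*n + u)/(-n + u)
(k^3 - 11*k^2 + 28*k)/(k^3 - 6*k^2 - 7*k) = (k - 4)/(k + 1)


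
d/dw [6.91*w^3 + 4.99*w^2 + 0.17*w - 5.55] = 20.73*w^2 + 9.98*w + 0.17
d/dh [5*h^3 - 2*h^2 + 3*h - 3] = 15*h^2 - 4*h + 3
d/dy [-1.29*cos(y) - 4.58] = 1.29*sin(y)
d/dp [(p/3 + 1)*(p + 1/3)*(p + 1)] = p^2 + 26*p/9 + 13/9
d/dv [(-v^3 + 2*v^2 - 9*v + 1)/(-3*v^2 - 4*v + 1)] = (3*v^4 + 8*v^3 - 38*v^2 + 10*v - 5)/(9*v^4 + 24*v^3 + 10*v^2 - 8*v + 1)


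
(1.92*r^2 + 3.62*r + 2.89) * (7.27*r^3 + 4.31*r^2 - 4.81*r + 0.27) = 13.9584*r^5 + 34.5926*r^4 + 27.3773*r^3 - 4.4379*r^2 - 12.9235*r + 0.7803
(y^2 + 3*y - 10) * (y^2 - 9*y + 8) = y^4 - 6*y^3 - 29*y^2 + 114*y - 80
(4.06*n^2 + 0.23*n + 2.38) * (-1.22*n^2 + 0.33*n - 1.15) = -4.9532*n^4 + 1.0592*n^3 - 7.4967*n^2 + 0.5209*n - 2.737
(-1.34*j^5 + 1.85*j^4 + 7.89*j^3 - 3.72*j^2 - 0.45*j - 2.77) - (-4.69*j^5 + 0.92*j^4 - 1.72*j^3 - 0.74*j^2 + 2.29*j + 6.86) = 3.35*j^5 + 0.93*j^4 + 9.61*j^3 - 2.98*j^2 - 2.74*j - 9.63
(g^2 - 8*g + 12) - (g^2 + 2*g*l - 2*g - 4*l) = -2*g*l - 6*g + 4*l + 12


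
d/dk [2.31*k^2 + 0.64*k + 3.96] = 4.62*k + 0.64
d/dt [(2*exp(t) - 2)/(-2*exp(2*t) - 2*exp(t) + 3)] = (4*exp(2*t) - 8*exp(t) + 2)*exp(t)/(4*exp(4*t) + 8*exp(3*t) - 8*exp(2*t) - 12*exp(t) + 9)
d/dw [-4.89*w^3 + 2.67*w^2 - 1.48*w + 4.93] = -14.67*w^2 + 5.34*w - 1.48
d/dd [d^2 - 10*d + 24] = 2*d - 10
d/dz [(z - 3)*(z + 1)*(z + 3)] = 3*z^2 + 2*z - 9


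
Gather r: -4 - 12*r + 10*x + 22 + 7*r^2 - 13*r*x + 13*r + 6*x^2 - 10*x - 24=7*r^2 + r*(1 - 13*x) + 6*x^2 - 6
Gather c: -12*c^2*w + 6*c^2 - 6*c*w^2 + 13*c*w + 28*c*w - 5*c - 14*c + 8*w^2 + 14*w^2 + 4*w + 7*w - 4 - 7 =c^2*(6 - 12*w) + c*(-6*w^2 + 41*w - 19) + 22*w^2 + 11*w - 11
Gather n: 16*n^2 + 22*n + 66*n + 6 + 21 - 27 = 16*n^2 + 88*n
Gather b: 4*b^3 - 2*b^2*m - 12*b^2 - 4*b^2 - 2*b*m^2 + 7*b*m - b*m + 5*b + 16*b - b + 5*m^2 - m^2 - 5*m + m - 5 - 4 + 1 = 4*b^3 + b^2*(-2*m - 16) + b*(-2*m^2 + 6*m + 20) + 4*m^2 - 4*m - 8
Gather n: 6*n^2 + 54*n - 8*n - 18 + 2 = 6*n^2 + 46*n - 16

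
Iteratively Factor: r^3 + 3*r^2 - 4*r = (r - 1)*(r^2 + 4*r) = r*(r - 1)*(r + 4)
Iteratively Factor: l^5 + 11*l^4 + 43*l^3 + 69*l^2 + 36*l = (l + 4)*(l^4 + 7*l^3 + 15*l^2 + 9*l) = (l + 1)*(l + 4)*(l^3 + 6*l^2 + 9*l) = (l + 1)*(l + 3)*(l + 4)*(l^2 + 3*l) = (l + 1)*(l + 3)^2*(l + 4)*(l)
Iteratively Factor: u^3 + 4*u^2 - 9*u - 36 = (u + 3)*(u^2 + u - 12) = (u + 3)*(u + 4)*(u - 3)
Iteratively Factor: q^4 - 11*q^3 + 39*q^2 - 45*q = (q - 5)*(q^3 - 6*q^2 + 9*q) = q*(q - 5)*(q^2 - 6*q + 9) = q*(q - 5)*(q - 3)*(q - 3)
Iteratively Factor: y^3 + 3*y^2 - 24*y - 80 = (y - 5)*(y^2 + 8*y + 16) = (y - 5)*(y + 4)*(y + 4)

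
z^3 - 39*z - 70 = (z - 7)*(z + 2)*(z + 5)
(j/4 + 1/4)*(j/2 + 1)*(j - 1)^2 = j^4/8 + j^3/8 - 3*j^2/8 - j/8 + 1/4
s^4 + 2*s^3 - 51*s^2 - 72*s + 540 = (s - 6)*(s - 3)*(s + 5)*(s + 6)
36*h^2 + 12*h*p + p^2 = (6*h + p)^2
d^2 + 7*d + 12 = (d + 3)*(d + 4)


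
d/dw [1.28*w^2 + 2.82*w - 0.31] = 2.56*w + 2.82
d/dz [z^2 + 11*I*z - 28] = 2*z + 11*I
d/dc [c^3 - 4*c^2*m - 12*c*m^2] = 3*c^2 - 8*c*m - 12*m^2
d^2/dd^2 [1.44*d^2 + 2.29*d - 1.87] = 2.88000000000000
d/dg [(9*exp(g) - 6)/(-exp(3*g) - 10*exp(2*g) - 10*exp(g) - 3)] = (18*exp(3*g) + 72*exp(2*g) - 120*exp(g) - 87)*exp(g)/(exp(6*g) + 20*exp(5*g) + 120*exp(4*g) + 206*exp(3*g) + 160*exp(2*g) + 60*exp(g) + 9)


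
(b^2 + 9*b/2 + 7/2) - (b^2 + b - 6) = 7*b/2 + 19/2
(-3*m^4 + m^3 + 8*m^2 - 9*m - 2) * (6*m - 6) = -18*m^5 + 24*m^4 + 42*m^3 - 102*m^2 + 42*m + 12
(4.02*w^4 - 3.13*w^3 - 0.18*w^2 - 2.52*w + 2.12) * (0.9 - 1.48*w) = -5.9496*w^5 + 8.2504*w^4 - 2.5506*w^3 + 3.5676*w^2 - 5.4056*w + 1.908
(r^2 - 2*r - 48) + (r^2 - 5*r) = 2*r^2 - 7*r - 48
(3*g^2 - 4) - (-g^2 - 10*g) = 4*g^2 + 10*g - 4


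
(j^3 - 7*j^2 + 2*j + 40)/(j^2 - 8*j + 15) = (j^2 - 2*j - 8)/(j - 3)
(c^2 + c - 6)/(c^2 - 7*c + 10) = (c + 3)/(c - 5)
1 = 1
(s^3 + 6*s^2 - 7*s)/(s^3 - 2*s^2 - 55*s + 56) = s/(s - 8)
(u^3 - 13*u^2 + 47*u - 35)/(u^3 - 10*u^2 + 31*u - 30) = (u^2 - 8*u + 7)/(u^2 - 5*u + 6)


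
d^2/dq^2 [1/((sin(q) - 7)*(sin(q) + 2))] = (-4*sin(q)^4 + 15*sin(q)^3 - 75*sin(q)^2 + 40*sin(q) + 78)/((sin(q) - 7)^3*(sin(q) + 2)^3)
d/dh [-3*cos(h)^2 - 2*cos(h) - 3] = 2*(3*cos(h) + 1)*sin(h)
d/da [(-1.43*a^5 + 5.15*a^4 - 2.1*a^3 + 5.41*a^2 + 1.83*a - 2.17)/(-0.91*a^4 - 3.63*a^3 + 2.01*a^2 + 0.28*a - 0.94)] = (1.3013*a^8 + 10.3818*a^7 - 29.2284*a^6 + 28.9476*a^5 + 31.4602*a^4 - 15.153*a^3 - 19.8728*a^2 - 1.4474*a - 1.1126)/(0.8281*a^8 + 6.6066*a^7 + 9.5187*a^6 - 15.1022*a^5 + 3.7181*a^4 + 7.95*a^3 - 3.7004*a^2 - 0.5264*a + 0.8836)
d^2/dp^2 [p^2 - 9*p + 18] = 2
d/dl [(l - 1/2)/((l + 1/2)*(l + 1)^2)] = 2*(-4*l^2 + 2*l + 3)/(4*l^5 + 16*l^4 + 25*l^3 + 19*l^2 + 7*l + 1)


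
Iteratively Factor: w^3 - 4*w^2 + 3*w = (w)*(w^2 - 4*w + 3) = w*(w - 1)*(w - 3)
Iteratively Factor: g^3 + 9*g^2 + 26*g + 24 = (g + 4)*(g^2 + 5*g + 6) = (g + 3)*(g + 4)*(g + 2)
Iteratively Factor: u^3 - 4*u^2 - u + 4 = (u - 1)*(u^2 - 3*u - 4) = (u - 4)*(u - 1)*(u + 1)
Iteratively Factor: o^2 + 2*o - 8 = (o + 4)*(o - 2)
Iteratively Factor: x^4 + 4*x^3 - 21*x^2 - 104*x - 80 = (x - 5)*(x^3 + 9*x^2 + 24*x + 16) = (x - 5)*(x + 4)*(x^2 + 5*x + 4) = (x - 5)*(x + 4)^2*(x + 1)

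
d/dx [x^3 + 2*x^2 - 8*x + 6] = 3*x^2 + 4*x - 8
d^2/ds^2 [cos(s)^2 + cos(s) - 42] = -cos(s) - 2*cos(2*s)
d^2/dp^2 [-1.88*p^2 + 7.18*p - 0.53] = -3.76000000000000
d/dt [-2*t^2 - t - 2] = -4*t - 1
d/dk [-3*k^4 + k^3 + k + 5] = -12*k^3 + 3*k^2 + 1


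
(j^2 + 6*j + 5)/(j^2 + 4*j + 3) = (j + 5)/(j + 3)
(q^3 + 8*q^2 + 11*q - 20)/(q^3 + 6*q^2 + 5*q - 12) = (q + 5)/(q + 3)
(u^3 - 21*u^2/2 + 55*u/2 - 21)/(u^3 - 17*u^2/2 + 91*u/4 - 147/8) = 4*(u^2 - 9*u + 14)/(4*u^2 - 28*u + 49)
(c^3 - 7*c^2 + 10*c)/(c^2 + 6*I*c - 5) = c*(c^2 - 7*c + 10)/(c^2 + 6*I*c - 5)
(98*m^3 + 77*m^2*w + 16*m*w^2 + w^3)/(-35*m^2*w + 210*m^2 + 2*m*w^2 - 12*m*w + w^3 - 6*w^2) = (14*m^2 + 9*m*w + w^2)/(-5*m*w + 30*m + w^2 - 6*w)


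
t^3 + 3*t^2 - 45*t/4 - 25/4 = (t - 5/2)*(t + 1/2)*(t + 5)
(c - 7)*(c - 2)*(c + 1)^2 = c^4 - 7*c^3 - 3*c^2 + 19*c + 14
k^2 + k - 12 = (k - 3)*(k + 4)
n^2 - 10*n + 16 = (n - 8)*(n - 2)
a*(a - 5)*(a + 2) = a^3 - 3*a^2 - 10*a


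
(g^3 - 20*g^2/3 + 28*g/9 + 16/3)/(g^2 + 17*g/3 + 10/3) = (g^2 - 22*g/3 + 8)/(g + 5)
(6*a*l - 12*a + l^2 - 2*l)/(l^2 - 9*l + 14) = (6*a + l)/(l - 7)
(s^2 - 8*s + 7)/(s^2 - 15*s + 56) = (s - 1)/(s - 8)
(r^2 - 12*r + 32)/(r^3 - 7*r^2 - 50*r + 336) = (r - 4)/(r^2 + r - 42)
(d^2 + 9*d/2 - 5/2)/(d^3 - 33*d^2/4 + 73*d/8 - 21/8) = 4*(d + 5)/(4*d^2 - 31*d + 21)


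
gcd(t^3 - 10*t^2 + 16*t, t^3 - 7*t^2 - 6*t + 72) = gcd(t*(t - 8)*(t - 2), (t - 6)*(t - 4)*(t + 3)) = 1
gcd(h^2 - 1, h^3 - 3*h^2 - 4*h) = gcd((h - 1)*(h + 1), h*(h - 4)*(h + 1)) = h + 1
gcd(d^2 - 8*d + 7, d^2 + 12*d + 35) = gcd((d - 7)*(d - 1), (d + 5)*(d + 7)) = 1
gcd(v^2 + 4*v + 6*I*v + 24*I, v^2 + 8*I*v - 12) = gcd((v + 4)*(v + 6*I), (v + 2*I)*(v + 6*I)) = v + 6*I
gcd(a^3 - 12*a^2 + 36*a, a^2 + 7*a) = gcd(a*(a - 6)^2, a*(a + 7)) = a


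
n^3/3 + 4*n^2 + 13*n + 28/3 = (n/3 + 1/3)*(n + 4)*(n + 7)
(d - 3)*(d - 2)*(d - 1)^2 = d^4 - 7*d^3 + 17*d^2 - 17*d + 6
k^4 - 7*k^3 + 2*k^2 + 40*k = k*(k - 5)*(k - 4)*(k + 2)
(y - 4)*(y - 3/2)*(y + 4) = y^3 - 3*y^2/2 - 16*y + 24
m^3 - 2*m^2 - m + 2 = (m - 2)*(m - 1)*(m + 1)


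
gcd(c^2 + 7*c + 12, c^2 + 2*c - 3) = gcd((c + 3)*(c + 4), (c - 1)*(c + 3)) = c + 3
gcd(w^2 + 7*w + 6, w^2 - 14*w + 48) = 1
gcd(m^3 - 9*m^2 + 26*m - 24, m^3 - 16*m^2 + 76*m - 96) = m - 2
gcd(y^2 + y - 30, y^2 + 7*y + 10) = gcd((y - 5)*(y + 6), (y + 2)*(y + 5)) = 1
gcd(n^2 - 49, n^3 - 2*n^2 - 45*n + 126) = n + 7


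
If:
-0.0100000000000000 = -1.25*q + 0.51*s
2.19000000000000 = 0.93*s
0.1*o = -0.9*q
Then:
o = -8.72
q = 0.97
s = 2.35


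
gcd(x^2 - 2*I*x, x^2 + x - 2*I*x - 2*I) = x - 2*I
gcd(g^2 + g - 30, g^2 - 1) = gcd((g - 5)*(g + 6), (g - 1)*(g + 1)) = 1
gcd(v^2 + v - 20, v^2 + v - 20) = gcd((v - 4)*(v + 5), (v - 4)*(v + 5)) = v^2 + v - 20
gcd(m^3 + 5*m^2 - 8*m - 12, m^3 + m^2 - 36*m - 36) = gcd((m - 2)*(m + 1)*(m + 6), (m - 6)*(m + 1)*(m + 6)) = m^2 + 7*m + 6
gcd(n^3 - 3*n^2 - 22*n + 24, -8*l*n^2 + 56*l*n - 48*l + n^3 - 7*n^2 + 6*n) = n^2 - 7*n + 6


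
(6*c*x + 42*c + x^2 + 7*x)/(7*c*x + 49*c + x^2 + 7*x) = (6*c + x)/(7*c + x)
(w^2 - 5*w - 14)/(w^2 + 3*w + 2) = (w - 7)/(w + 1)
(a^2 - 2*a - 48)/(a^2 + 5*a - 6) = (a - 8)/(a - 1)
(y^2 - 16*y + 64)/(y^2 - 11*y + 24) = (y - 8)/(y - 3)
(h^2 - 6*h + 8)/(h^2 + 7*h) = (h^2 - 6*h + 8)/(h*(h + 7))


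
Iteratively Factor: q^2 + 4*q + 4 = (q + 2)*(q + 2)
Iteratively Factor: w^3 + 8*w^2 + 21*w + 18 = (w + 3)*(w^2 + 5*w + 6) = (w + 3)^2*(w + 2)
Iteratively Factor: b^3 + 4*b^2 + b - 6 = (b - 1)*(b^2 + 5*b + 6) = (b - 1)*(b + 3)*(b + 2)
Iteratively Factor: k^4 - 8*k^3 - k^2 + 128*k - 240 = (k - 4)*(k^3 - 4*k^2 - 17*k + 60) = (k - 5)*(k - 4)*(k^2 + k - 12) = (k - 5)*(k - 4)*(k - 3)*(k + 4)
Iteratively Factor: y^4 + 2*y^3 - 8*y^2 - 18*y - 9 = (y - 3)*(y^3 + 5*y^2 + 7*y + 3) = (y - 3)*(y + 1)*(y^2 + 4*y + 3) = (y - 3)*(y + 1)^2*(y + 3)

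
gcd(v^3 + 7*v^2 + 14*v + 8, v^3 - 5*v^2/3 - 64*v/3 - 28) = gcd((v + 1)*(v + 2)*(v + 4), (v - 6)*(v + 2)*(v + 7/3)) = v + 2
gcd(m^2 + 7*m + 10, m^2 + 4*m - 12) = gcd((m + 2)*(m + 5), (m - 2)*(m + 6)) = 1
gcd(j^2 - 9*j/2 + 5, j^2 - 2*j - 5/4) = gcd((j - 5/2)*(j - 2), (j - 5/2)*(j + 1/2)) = j - 5/2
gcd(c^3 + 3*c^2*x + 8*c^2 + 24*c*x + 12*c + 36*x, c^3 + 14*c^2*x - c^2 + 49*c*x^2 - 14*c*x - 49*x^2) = 1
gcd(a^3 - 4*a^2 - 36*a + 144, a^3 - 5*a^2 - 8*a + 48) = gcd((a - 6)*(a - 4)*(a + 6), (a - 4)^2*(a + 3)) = a - 4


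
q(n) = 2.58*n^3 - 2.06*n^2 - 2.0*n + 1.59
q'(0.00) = -2.00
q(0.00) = 1.59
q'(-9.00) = 662.02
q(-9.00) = -2028.09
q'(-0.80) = 6.25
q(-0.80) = 0.55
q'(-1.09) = 11.69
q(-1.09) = -2.02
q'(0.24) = -2.54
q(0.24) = 1.03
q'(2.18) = 25.80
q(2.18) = 14.17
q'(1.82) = 16.14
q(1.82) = 6.68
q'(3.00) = 55.30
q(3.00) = 46.71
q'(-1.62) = 24.99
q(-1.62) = -11.55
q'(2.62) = 40.34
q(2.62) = 28.61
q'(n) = 7.74*n^2 - 4.12*n - 2.0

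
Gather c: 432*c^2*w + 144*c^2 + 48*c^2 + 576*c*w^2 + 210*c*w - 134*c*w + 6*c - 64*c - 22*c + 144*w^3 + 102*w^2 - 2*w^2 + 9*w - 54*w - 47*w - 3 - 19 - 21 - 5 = c^2*(432*w + 192) + c*(576*w^2 + 76*w - 80) + 144*w^3 + 100*w^2 - 92*w - 48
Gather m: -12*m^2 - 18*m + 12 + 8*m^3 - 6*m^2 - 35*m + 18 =8*m^3 - 18*m^2 - 53*m + 30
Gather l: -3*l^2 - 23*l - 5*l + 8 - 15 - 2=-3*l^2 - 28*l - 9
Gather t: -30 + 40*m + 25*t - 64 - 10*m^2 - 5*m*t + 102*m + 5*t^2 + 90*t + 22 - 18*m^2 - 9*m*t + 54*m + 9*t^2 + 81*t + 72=-28*m^2 + 196*m + 14*t^2 + t*(196 - 14*m)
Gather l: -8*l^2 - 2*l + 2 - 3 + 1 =-8*l^2 - 2*l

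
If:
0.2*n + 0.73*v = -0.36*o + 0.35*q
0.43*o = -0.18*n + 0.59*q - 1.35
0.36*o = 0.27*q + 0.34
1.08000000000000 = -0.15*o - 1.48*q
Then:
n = -10.90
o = 0.37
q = -0.77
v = 2.44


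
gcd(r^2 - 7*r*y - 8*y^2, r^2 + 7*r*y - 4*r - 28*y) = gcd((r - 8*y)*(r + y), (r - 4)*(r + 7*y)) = 1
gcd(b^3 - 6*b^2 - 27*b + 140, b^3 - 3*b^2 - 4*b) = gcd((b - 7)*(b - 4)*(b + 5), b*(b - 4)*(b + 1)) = b - 4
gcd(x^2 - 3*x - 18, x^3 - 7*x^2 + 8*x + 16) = 1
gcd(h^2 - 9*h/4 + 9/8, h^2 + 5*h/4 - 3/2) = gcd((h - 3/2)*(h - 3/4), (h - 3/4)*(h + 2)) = h - 3/4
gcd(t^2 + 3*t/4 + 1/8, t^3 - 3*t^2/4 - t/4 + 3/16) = t + 1/2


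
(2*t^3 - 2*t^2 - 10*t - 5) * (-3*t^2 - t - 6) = -6*t^5 + 4*t^4 + 20*t^3 + 37*t^2 + 65*t + 30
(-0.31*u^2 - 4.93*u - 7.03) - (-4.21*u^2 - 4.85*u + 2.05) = 3.9*u^2 - 0.0800000000000001*u - 9.08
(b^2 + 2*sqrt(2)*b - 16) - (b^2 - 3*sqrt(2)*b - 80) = 5*sqrt(2)*b + 64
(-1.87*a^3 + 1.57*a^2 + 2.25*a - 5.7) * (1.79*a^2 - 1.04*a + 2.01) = -3.3473*a^5 + 4.7551*a^4 - 1.364*a^3 - 9.3873*a^2 + 10.4505*a - 11.457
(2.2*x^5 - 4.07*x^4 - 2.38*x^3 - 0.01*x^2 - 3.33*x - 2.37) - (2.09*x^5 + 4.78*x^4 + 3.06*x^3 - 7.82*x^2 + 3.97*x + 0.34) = 0.11*x^5 - 8.85*x^4 - 5.44*x^3 + 7.81*x^2 - 7.3*x - 2.71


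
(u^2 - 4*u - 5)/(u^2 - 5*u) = (u + 1)/u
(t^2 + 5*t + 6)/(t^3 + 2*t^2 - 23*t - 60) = (t + 2)/(t^2 - t - 20)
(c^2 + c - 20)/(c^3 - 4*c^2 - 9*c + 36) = (c + 5)/(c^2 - 9)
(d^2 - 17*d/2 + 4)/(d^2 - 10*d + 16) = (d - 1/2)/(d - 2)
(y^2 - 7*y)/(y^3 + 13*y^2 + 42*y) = (y - 7)/(y^2 + 13*y + 42)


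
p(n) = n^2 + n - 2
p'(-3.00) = -5.00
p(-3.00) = 4.00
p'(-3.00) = -5.00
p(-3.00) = 4.00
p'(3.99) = 8.98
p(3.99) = 17.91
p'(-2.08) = -3.16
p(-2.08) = 0.25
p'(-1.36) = -1.72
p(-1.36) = -1.51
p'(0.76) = 2.52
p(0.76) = -0.66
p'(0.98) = 2.96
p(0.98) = -0.06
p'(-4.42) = -7.84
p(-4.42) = 13.12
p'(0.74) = 2.48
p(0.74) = -0.71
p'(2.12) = 5.24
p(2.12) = 4.61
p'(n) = 2*n + 1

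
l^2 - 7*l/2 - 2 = (l - 4)*(l + 1/2)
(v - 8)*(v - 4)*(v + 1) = v^3 - 11*v^2 + 20*v + 32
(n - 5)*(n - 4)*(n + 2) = n^3 - 7*n^2 + 2*n + 40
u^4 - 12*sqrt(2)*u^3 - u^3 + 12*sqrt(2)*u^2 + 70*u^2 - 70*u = u*(u - 1)*(u - 7*sqrt(2))*(u - 5*sqrt(2))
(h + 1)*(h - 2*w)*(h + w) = h^3 - h^2*w + h^2 - 2*h*w^2 - h*w - 2*w^2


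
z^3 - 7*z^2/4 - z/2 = z*(z - 2)*(z + 1/4)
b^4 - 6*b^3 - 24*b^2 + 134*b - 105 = (b - 7)*(b - 3)*(b - 1)*(b + 5)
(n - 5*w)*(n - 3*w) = n^2 - 8*n*w + 15*w^2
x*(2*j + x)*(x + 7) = 2*j*x^2 + 14*j*x + x^3 + 7*x^2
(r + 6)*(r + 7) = r^2 + 13*r + 42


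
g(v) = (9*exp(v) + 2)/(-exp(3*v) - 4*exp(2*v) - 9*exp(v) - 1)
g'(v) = (9*exp(v) + 2)*(3*exp(3*v) + 8*exp(2*v) + 9*exp(v))/(-exp(3*v) - 4*exp(2*v) - 9*exp(v) - 1)^2 + 9*exp(v)/(-exp(3*v) - 4*exp(2*v) - 9*exp(v) - 1) = (18*exp(3*v) + 42*exp(2*v) + 16*exp(v) + 9)*exp(v)/(exp(6*v) + 8*exp(5*v) + 34*exp(4*v) + 74*exp(3*v) + 89*exp(2*v) + 18*exp(v) + 1)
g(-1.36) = -1.20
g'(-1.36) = 0.32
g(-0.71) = -0.99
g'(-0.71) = 0.34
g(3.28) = -0.01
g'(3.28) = 0.02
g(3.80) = -0.00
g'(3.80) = 0.01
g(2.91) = -0.02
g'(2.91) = 0.04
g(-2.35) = -1.51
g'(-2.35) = 0.29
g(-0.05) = -0.75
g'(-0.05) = 0.37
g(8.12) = -0.00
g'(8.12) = 0.00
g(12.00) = 0.00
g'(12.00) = 0.00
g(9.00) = 0.00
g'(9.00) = 0.00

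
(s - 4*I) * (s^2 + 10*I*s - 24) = s^3 + 6*I*s^2 + 16*s + 96*I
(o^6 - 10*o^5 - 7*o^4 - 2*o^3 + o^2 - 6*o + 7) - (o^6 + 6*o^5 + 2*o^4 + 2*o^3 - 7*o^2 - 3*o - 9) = -16*o^5 - 9*o^4 - 4*o^3 + 8*o^2 - 3*o + 16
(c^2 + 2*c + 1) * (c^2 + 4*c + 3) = c^4 + 6*c^3 + 12*c^2 + 10*c + 3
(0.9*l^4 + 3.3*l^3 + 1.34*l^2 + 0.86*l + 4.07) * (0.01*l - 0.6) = 0.009*l^5 - 0.507*l^4 - 1.9666*l^3 - 0.7954*l^2 - 0.4753*l - 2.442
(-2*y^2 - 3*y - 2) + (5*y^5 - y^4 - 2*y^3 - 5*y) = 5*y^5 - y^4 - 2*y^3 - 2*y^2 - 8*y - 2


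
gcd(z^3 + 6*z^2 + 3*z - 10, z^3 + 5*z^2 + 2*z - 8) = z^2 + z - 2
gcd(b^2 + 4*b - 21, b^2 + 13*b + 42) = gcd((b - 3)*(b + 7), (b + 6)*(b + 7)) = b + 7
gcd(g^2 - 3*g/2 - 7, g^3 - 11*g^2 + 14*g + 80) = g + 2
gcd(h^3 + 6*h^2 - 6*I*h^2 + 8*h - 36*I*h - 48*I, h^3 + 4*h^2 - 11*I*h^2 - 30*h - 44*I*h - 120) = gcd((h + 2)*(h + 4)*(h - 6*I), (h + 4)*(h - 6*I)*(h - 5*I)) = h^2 + h*(4 - 6*I) - 24*I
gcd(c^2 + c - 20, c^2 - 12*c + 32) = c - 4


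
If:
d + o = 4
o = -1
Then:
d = 5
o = -1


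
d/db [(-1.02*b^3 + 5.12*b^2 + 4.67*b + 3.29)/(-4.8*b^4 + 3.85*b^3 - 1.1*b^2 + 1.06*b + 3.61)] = (-4.896*b^6 + 49.152*b^5 + 48.658*b^4 + 25.0466*b^3 - 38.4819*b^2 + 44.2044*b + 13.3713)/(23.04*b^8 - 36.96*b^7 + 25.3825*b^6 - 18.646*b^5 - 25.284*b^4 + 25.465*b^3 - 6.8184*b^2 + 7.6532*b + 13.0321)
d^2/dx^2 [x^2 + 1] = 2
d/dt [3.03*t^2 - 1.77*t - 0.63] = 6.06*t - 1.77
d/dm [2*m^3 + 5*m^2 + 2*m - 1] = 6*m^2 + 10*m + 2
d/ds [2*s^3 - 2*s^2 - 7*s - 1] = 6*s^2 - 4*s - 7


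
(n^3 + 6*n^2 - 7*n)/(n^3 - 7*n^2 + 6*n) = (n + 7)/(n - 6)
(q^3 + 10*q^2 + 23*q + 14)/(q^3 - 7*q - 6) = (q + 7)/(q - 3)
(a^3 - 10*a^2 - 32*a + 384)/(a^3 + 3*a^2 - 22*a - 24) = (a^2 - 16*a + 64)/(a^2 - 3*a - 4)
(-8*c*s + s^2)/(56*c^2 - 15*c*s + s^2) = s/(-7*c + s)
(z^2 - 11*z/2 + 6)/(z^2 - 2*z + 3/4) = 2*(z - 4)/(2*z - 1)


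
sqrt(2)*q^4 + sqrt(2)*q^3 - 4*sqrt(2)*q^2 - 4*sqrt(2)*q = q*(q - 2)*(q + 2)*(sqrt(2)*q + sqrt(2))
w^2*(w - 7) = w^3 - 7*w^2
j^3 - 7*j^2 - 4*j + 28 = (j - 7)*(j - 2)*(j + 2)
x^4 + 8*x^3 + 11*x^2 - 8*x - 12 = (x - 1)*(x + 1)*(x + 2)*(x + 6)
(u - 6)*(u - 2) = u^2 - 8*u + 12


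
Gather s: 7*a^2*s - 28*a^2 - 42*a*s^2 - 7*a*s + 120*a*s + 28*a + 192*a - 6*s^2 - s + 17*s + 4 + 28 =-28*a^2 + 220*a + s^2*(-42*a - 6) + s*(7*a^2 + 113*a + 16) + 32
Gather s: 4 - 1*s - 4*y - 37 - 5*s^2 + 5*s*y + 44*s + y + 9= -5*s^2 + s*(5*y + 43) - 3*y - 24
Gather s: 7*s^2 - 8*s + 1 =7*s^2 - 8*s + 1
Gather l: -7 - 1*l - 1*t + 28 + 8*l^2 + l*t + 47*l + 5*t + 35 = 8*l^2 + l*(t + 46) + 4*t + 56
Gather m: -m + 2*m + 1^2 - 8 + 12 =m + 5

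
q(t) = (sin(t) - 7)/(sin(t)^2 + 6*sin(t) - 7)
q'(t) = (-2*sin(t)*cos(t) - 6*cos(t))*(sin(t) - 7)/(sin(t)^2 + 6*sin(t) - 7)^2 + cos(t)/(sin(t)^2 + 6*sin(t) - 7) = (14*sin(t) + cos(t)^2 + 34)*cos(t)/(sin(t)^2 + 6*sin(t) - 7)^2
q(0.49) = 1.65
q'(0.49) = 2.33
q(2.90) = 1.23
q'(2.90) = -1.23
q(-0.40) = 0.80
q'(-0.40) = 0.32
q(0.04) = 1.03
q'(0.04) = 0.78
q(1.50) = 299.62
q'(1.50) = 8454.52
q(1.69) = 105.91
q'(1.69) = -1771.13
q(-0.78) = 0.72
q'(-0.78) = 0.15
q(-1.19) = 0.68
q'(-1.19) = 0.06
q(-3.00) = 0.91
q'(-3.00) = -0.53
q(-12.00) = 1.85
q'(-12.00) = 2.92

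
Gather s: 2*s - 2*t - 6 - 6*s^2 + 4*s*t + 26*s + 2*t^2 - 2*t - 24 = -6*s^2 + s*(4*t + 28) + 2*t^2 - 4*t - 30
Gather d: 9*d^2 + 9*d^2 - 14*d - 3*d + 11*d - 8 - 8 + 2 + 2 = 18*d^2 - 6*d - 12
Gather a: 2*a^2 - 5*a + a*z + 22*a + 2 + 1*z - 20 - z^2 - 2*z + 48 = 2*a^2 + a*(z + 17) - z^2 - z + 30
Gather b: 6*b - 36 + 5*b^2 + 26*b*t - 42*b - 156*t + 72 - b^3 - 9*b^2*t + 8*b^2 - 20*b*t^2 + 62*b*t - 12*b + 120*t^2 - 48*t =-b^3 + b^2*(13 - 9*t) + b*(-20*t^2 + 88*t - 48) + 120*t^2 - 204*t + 36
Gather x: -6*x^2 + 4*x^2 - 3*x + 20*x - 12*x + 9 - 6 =-2*x^2 + 5*x + 3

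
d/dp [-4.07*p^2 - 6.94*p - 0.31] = -8.14*p - 6.94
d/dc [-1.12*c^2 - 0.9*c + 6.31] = -2.24*c - 0.9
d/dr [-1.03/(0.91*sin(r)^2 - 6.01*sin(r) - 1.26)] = (1.8746*sin(r) - 6.1903)*cos(r)/(-0.91*sin(r)^2 + 6.01*sin(r) + 1.26)^2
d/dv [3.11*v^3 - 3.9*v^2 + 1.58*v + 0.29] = 9.33*v^2 - 7.8*v + 1.58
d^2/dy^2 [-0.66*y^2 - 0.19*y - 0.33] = -1.32000000000000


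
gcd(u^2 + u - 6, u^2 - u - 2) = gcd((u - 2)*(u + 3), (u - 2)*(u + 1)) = u - 2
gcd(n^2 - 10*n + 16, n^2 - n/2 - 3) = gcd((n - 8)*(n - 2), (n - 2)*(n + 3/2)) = n - 2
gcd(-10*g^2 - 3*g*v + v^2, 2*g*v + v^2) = 2*g + v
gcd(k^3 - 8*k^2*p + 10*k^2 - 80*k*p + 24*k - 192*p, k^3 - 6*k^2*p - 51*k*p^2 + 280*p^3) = -k + 8*p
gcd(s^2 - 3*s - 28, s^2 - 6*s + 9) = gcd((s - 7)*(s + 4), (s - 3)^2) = 1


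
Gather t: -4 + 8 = 4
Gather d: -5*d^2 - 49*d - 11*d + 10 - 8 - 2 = -5*d^2 - 60*d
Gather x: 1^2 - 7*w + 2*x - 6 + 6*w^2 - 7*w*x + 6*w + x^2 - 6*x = 6*w^2 - w + x^2 + x*(-7*w - 4) - 5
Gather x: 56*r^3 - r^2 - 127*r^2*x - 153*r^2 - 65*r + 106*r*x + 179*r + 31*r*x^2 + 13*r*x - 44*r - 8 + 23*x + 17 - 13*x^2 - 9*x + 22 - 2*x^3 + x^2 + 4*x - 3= 56*r^3 - 154*r^2 + 70*r - 2*x^3 + x^2*(31*r - 12) + x*(-127*r^2 + 119*r + 18) + 28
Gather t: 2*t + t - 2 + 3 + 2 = 3*t + 3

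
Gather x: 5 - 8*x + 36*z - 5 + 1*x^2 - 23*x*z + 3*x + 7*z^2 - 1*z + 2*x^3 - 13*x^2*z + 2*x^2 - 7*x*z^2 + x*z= 2*x^3 + x^2*(3 - 13*z) + x*(-7*z^2 - 22*z - 5) + 7*z^2 + 35*z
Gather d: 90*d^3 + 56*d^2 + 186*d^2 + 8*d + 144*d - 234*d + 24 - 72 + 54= 90*d^3 + 242*d^2 - 82*d + 6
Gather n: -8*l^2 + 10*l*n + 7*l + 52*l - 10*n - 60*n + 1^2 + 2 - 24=-8*l^2 + 59*l + n*(10*l - 70) - 21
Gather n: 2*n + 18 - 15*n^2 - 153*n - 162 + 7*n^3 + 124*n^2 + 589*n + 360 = 7*n^3 + 109*n^2 + 438*n + 216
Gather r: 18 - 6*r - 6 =12 - 6*r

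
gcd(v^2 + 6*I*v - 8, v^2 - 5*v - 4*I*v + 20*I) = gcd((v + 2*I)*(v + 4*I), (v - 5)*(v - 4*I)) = 1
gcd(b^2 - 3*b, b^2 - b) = b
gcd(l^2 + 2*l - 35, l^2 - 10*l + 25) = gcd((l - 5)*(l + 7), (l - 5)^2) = l - 5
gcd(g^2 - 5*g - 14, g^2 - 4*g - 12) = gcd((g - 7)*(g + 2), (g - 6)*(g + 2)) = g + 2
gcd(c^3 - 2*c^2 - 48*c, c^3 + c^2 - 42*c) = c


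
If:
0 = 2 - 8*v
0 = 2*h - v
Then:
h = 1/8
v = 1/4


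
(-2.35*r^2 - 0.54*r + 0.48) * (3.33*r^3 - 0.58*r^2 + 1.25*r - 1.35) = -7.8255*r^5 - 0.4352*r^4 - 1.0259*r^3 + 2.2191*r^2 + 1.329*r - 0.648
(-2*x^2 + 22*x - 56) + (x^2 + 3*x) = -x^2 + 25*x - 56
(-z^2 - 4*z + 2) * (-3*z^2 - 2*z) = 3*z^4 + 14*z^3 + 2*z^2 - 4*z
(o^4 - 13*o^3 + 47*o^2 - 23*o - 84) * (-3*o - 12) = -3*o^5 + 27*o^4 + 15*o^3 - 495*o^2 + 528*o + 1008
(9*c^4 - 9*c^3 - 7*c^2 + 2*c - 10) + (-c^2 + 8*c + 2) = 9*c^4 - 9*c^3 - 8*c^2 + 10*c - 8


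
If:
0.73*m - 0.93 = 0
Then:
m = 1.27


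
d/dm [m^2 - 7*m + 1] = 2*m - 7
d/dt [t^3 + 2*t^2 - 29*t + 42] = 3*t^2 + 4*t - 29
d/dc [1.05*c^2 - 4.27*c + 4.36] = 2.1*c - 4.27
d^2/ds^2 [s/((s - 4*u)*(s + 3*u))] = 2*(s^3 + 36*s*u^2 - 12*u^3)/(s^6 - 3*s^5*u - 33*s^4*u^2 + 71*s^3*u^3 + 396*s^2*u^4 - 432*s*u^5 - 1728*u^6)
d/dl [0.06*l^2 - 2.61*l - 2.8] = 0.12*l - 2.61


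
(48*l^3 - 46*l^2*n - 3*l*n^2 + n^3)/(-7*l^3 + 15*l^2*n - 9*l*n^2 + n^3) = (-48*l^2 - 2*l*n + n^2)/(7*l^2 - 8*l*n + n^2)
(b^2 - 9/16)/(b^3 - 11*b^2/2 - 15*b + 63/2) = (16*b^2 - 9)/(8*(2*b^3 - 11*b^2 - 30*b + 63))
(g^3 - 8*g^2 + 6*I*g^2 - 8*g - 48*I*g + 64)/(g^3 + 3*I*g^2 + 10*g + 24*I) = (g - 8)/(g - 3*I)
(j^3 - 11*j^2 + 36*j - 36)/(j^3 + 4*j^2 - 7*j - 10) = (j^2 - 9*j + 18)/(j^2 + 6*j + 5)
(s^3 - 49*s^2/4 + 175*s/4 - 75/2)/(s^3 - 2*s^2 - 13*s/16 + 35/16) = 4*(s^2 - 11*s + 30)/(4*s^2 - 3*s - 7)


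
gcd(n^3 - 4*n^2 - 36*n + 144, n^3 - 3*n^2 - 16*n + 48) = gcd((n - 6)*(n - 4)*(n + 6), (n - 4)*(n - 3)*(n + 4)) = n - 4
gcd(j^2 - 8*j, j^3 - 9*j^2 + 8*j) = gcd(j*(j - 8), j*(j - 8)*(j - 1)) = j^2 - 8*j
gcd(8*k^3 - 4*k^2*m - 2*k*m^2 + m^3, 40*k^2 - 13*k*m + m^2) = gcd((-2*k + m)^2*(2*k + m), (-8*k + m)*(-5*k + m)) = 1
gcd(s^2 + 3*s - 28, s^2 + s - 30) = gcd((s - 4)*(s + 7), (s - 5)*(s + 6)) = 1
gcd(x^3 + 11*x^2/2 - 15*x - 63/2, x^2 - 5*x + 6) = x - 3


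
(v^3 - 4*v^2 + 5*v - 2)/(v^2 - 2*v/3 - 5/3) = 3*(-v^3 + 4*v^2 - 5*v + 2)/(-3*v^2 + 2*v + 5)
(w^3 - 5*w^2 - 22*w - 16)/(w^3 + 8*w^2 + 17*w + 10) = (w - 8)/(w + 5)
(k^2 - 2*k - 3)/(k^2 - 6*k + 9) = (k + 1)/(k - 3)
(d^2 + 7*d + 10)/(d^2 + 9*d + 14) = (d + 5)/(d + 7)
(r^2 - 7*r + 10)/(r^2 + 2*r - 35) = (r - 2)/(r + 7)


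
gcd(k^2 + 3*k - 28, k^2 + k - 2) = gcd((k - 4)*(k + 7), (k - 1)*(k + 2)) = 1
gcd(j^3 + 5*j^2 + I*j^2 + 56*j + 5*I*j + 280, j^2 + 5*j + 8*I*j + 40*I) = j^2 + j*(5 + 8*I) + 40*I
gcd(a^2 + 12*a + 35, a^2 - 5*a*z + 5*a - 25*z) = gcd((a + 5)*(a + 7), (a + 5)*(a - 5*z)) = a + 5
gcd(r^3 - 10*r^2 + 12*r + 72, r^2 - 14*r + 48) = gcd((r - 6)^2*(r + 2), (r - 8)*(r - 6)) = r - 6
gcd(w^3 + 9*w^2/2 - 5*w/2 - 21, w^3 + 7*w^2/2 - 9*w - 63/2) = w^2 + 13*w/2 + 21/2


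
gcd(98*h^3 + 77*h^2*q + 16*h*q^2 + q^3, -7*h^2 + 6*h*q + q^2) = 7*h + q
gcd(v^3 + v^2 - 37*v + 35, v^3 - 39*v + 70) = v^2 + 2*v - 35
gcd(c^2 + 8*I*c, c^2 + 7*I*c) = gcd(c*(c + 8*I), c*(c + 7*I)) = c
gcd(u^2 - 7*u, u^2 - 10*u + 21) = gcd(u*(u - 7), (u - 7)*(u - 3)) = u - 7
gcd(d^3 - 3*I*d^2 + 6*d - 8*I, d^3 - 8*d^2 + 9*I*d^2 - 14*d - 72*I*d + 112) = d + 2*I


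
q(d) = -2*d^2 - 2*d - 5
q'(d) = -4*d - 2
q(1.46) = -12.18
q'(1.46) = -7.84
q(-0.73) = -4.61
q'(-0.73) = 0.92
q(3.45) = -35.70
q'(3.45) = -15.80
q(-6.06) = -66.33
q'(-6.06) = 22.24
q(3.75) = -40.62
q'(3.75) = -17.00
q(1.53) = -12.74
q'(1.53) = -8.12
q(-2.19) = -10.21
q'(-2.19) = 6.76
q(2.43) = -21.67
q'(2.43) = -11.72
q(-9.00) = -149.00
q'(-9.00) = 34.00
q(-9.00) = -149.00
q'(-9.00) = 34.00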